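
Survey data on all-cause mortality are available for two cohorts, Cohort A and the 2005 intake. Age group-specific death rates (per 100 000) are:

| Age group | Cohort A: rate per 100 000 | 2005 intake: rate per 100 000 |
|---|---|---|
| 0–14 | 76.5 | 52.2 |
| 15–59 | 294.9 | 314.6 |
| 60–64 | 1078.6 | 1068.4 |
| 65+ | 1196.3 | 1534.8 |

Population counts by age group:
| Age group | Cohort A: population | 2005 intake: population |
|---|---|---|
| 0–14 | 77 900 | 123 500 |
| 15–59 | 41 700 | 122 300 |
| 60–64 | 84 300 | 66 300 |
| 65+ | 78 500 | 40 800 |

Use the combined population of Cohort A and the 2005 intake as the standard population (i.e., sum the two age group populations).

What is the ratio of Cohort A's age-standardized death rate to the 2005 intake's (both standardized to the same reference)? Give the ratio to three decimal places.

Combined standard total = 635 300; weights = 0.3170, 0.2581, 0.2371, 0.1878.
Cohort A: 0.3170×76.5 + 0.2581×294.9 + 0.2371×1078.6 + 0.1878×1196.3 = 580.7122 per 100 000.
The 2005 intake: 0.3170×52.2 + 0.2581×314.6 + 0.2371×1068.4 + 0.1878×1534.8 = 639.2416 per 100 000.
Ratio = 580.7122 ÷ 639.2416 = 0.90844.

0.908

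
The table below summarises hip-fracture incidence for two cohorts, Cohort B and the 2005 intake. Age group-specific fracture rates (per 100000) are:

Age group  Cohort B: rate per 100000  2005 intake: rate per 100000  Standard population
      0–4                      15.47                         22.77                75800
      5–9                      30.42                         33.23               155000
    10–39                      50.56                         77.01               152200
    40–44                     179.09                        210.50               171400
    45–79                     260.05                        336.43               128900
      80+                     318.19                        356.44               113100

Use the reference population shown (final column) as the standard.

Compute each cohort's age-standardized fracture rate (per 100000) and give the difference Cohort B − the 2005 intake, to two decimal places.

Standard total = 796400; weights = 0.0952, 0.1946, 0.1911, 0.2152, 0.1619, 0.1420.
Cohort B: 0.0952×15.47 + 0.1946×30.42 + 0.1911×50.56 + 0.2152×179.09 + 0.1619×260.05 + 0.1420×318.19 = 142.8763 per 100000.
The 2005 intake: 0.0952×22.77 + 0.1946×33.23 + 0.1911×77.01 + 0.2152×210.50 + 0.1619×336.43 + 0.1420×356.44 = 173.7273 per 100000.
Difference = 142.8763 − 173.7273 = -30.8510.

-30.85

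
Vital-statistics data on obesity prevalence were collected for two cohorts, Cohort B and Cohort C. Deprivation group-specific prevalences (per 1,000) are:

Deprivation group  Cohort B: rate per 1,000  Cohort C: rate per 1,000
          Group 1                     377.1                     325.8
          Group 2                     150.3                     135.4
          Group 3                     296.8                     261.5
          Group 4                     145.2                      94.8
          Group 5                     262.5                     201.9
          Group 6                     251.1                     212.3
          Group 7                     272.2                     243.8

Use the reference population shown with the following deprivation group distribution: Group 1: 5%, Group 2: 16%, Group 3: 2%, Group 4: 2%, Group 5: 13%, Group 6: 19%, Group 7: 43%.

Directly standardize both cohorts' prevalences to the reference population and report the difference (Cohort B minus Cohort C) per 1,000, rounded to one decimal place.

34.1

Standard weights: 0.05, 0.16, 0.02, 0.02, 0.13, 0.19, 0.43.
Cohort B: 0.0500×377.1 + 0.1600×150.3 + 0.0200×296.8 + 0.0200×145.2 + 0.1300×262.5 + 0.1900×251.1 + 0.4300×272.2 = 250.6230 per 1,000.
Cohort C: 0.0500×325.8 + 0.1600×135.4 + 0.0200×261.5 + 0.0200×94.8 + 0.1300×201.9 + 0.1900×212.3 + 0.4300×243.8 = 216.4980 per 1,000.
Difference = 250.6230 − 216.4980 = 34.1250.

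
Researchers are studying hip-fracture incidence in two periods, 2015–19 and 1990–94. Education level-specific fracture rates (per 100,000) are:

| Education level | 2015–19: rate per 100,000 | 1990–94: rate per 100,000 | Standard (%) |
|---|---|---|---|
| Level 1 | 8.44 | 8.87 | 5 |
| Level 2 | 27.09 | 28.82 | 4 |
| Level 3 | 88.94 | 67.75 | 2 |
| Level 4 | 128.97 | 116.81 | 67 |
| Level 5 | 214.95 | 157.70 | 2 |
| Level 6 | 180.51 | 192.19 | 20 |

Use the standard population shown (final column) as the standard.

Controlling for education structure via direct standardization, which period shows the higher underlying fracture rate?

2015–19

Standard weights: 0.05, 0.04, 0.02, 0.67, 0.02, 0.20.
2015–19: 0.0500×8.44 + 0.0400×27.09 + 0.0200×88.94 + 0.6700×128.97 + 0.0200×214.95 + 0.2000×180.51 = 130.0953 per 100,000.
1990–94: 0.0500×8.87 + 0.0400×28.82 + 0.0200×67.75 + 0.6700×116.81 + 0.0200×157.70 + 0.2000×192.19 = 122.8060 per 100,000.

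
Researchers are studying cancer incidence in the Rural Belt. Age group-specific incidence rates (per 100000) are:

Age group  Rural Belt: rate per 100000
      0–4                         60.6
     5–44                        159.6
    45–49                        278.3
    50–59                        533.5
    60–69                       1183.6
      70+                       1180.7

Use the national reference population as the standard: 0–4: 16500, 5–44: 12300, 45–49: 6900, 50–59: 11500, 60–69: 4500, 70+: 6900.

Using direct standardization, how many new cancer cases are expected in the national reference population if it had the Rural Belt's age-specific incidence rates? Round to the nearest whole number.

245

Expected new cancer cases = Σ (standard pop × age-specific rate ÷ 100000)
= 16500×60.6/100000 + 12300×159.6/100000 + 6900×278.3/100000 + 11500×533.5/100000 + 4500×1183.6/100000 + 6900×1180.7/100000
= 10.00 + 19.63 + 19.20 + 61.35 + 53.26 + 81.47 = 244.92.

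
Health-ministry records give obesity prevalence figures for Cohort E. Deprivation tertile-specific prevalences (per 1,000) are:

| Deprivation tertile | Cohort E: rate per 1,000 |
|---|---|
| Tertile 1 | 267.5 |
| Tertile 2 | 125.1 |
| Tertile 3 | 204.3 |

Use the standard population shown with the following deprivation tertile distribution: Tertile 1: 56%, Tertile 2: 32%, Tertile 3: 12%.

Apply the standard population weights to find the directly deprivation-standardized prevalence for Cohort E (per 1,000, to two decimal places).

Standard weights: 0.56, 0.32, 0.12.
Standardized rate: 0.5600×267.5 + 0.3200×125.1 + 0.1200×204.3 = 214.3480 per 1,000.

214.35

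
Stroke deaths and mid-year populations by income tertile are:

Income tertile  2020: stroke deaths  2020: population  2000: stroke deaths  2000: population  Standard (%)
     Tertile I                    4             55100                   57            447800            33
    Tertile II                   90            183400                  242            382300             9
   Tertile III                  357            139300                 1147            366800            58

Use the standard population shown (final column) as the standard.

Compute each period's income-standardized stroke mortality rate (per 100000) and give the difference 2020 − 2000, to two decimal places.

Income-specific rates per 100000 for 2020: 7.26, 49.07, 256.28.
For 2000: 12.73, 63.30, 312.70.
Standard weights: 0.33, 0.09, 0.58.
2020: 0.3300×7.26 + 0.0900×49.07 + 0.5800×256.28 = 155.4554 per 100000.
2000: 0.3300×12.73 + 0.0900×63.30 + 0.5800×312.70 = 191.2662 per 100000.
Difference = 155.4554 − 191.2662 = -35.8108.

-35.81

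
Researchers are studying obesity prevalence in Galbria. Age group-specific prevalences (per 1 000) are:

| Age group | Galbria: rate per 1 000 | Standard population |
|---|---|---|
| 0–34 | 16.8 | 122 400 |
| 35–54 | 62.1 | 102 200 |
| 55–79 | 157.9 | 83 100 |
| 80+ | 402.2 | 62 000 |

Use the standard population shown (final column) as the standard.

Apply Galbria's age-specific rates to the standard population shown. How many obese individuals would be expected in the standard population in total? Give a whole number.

Expected obese individuals = Σ (standard pop × age-specific rate ÷ 1 000)
= 122 400×16.8/1 000 + 102 200×62.1/1 000 + 83 100×157.9/1 000 + 62 000×402.2/1 000
= 2056.32 + 6346.62 + 13121.49 + 24936.40 = 46460.83.

46461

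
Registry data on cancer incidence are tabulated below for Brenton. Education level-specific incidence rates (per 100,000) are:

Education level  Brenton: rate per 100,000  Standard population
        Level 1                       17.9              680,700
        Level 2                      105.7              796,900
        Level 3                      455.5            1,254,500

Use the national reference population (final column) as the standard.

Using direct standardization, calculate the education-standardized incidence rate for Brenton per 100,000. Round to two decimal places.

Standard total = 2,732,100; weights = 0.2491, 0.2917, 0.4592.
Standardized rate: 0.2491×17.9 + 0.2917×105.7 + 0.4592×455.5 = 244.4426 per 100,000.

244.44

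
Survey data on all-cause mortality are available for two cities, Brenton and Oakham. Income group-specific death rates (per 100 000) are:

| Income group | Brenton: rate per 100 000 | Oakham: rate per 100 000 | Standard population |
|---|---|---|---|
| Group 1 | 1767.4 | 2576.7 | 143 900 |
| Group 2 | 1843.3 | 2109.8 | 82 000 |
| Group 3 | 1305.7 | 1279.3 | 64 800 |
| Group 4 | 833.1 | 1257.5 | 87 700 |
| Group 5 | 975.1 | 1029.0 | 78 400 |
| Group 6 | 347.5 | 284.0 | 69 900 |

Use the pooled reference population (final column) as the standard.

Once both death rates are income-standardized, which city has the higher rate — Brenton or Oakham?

Oakham

Standard total = 526 700; weights = 0.2732, 0.1557, 0.1230, 0.1665, 0.1489, 0.1327.
Brenton: 0.2732×1767.4 + 0.1557×1843.3 + 0.1230×1305.7 + 0.1665×833.1 + 0.1489×975.1 + 0.1327×347.5 = 1260.4704 per 100 000.
Oakham: 0.2732×2576.7 + 0.1557×2109.8 + 0.1230×1279.3 + 0.1665×1257.5 + 0.1489×1029.0 + 0.1327×284.0 = 1590.0841 per 100 000.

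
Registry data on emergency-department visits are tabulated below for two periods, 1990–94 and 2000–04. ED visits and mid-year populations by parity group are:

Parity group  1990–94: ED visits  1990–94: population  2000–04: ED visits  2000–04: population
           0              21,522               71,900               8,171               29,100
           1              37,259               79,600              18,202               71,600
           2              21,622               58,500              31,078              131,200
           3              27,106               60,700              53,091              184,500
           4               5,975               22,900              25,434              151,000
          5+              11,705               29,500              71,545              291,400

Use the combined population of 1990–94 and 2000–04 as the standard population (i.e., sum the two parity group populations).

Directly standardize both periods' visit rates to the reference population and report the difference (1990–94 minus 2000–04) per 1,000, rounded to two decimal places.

Parity-specific rates per 1,000 for 1990–94: 299.332, 468.078, 369.607, 446.557, 260.917, 396.780.
For 2000–04: 280.790, 254.218, 236.875, 287.756, 168.437, 245.522.
Combined standard total = 1,181,900; weights = 0.0855, 0.1279, 0.1605, 0.2075, 0.1471, 0.2715.
1990–94: 0.0855×299.332 + 0.1279×468.078 + 0.1605×369.607 + 0.2075×446.557 + 0.1471×260.917 + 0.2715×396.780 = 383.5487 per 1,000.
2000–04: 0.0855×280.790 + 0.1279×254.218 + 0.1605×236.875 + 0.2075×287.756 + 0.1471×168.437 + 0.2715×245.522 = 245.6804 per 1,000.
Difference = 383.5487 − 245.6804 = 137.8683.

137.87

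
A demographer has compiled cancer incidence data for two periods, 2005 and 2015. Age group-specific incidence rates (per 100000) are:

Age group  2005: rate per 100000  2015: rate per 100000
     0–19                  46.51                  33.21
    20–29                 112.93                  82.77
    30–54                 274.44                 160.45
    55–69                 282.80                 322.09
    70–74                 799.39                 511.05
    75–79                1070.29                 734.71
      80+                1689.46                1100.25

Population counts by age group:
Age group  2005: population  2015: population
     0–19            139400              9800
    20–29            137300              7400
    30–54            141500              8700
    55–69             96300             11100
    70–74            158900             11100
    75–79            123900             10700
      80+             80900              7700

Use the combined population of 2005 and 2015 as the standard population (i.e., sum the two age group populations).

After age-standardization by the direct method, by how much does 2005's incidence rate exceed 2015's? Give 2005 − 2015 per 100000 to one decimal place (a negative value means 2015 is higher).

Combined standard total = 944700; weights = 0.1579, 0.1532, 0.1590, 0.1137, 0.1800, 0.1425, 0.0938.
2005: 0.1579×46.51 + 0.1532×112.93 + 0.1590×274.44 + 0.1137×282.80 + 0.1800×799.39 + 0.1425×1070.29 + 0.0938×1689.46 = 555.2211 per 100000.
2015: 0.1579×33.21 + 0.1532×82.77 + 0.1590×160.45 + 0.1137×322.09 + 0.1800×511.05 + 0.1425×734.71 + 0.0938×1100.25 = 379.8840 per 100000.
Difference = 555.2211 − 379.8840 = 175.3371.

175.3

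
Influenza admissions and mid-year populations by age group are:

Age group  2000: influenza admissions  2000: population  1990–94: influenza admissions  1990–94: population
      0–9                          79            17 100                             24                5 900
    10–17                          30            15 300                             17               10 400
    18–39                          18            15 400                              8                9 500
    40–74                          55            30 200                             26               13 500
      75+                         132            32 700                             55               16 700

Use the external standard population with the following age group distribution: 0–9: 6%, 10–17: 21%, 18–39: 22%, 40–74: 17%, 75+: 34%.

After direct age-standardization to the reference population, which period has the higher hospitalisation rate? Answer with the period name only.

2000

Age-specific rates per 100 000 for 2000: 461.99, 196.08, 116.88, 182.12, 403.67.
For 1990–94: 406.78, 163.46, 84.21, 192.59, 329.34.
Standard weights: 0.06, 0.21, 0.22, 0.17, 0.34.
2000: 0.0600×461.99 + 0.2100×196.08 + 0.2200×116.88 + 0.1700×182.12 + 0.3400×403.67 = 262.8180 per 100 000.
1990–94: 0.0600×406.78 + 0.2100×163.46 + 0.2200×84.21 + 0.1700×192.59 + 0.3400×329.34 = 221.9768 per 100 000.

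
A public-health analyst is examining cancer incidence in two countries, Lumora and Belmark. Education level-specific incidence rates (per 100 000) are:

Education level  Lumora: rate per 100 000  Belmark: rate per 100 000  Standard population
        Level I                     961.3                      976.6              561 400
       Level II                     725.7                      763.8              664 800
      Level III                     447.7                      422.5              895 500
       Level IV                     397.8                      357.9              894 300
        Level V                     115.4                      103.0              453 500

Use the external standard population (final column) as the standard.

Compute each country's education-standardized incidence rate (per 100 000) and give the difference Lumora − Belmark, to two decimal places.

Standard total = 3 469 500; weights = 0.1618, 0.1916, 0.2581, 0.2578, 0.1307.
Lumora: 0.1618×961.3 + 0.1916×725.7 + 0.2581×447.7 + 0.2578×397.8 + 0.1307×115.4 = 527.7766 per 100 000.
Belmark: 0.1618×976.6 + 0.1916×763.8 + 0.2581×422.5 + 0.2578×357.9 + 0.1307×103.0 = 519.1430 per 100 000.
Difference = 527.7766 − 519.1430 = 8.6336.

8.63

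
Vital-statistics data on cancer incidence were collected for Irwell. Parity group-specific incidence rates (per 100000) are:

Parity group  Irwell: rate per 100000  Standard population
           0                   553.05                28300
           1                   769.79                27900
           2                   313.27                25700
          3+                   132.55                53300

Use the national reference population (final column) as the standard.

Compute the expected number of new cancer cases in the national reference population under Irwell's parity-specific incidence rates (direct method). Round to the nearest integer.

Expected new cancer cases = Σ (standard pop × parity-specific rate ÷ 100000)
= 28300×553.05/100000 + 27900×769.79/100000 + 25700×313.27/100000 + 53300×132.55/100000
= 156.51 + 214.77 + 80.51 + 70.65 = 522.44.

522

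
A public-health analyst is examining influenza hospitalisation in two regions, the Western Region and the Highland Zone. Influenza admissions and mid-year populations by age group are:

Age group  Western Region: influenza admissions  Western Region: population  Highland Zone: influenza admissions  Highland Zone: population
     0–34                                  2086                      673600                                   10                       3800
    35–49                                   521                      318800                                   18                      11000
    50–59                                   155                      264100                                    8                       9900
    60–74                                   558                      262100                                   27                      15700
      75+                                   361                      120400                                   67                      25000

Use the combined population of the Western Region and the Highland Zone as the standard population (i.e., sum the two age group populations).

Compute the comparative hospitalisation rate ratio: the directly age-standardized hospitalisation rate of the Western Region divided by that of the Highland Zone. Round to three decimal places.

1.121

Age-specific rates per 100000 for the Western Region: 309.68, 163.43, 58.69, 212.90, 299.83.
For the Highland Zone: 263.16, 163.64, 80.81, 171.97, 268.00.
Combined standard total = 1704400; weights = 0.3974, 0.1935, 0.1608, 0.1630, 0.0853.
The Western Region: 0.3974×309.68 + 0.1935×163.43 + 0.1608×58.69 + 0.1630×212.90 + 0.0853×299.83 = 224.4155 per 100000.
The Highland Zone: 0.3974×263.16 + 0.1935×163.64 + 0.1608×80.81 + 0.1630×171.97 + 0.0853×268.00 = 200.1370 per 100000.
Ratio = 224.4155 ÷ 200.1370 = 1.12131.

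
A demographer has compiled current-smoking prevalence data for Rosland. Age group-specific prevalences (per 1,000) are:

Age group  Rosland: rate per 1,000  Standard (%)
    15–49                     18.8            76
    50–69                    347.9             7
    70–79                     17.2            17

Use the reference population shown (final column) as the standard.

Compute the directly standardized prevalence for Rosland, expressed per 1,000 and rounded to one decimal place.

Standard weights: 0.76, 0.07, 0.17.
Standardized rate: 0.7600×18.8 + 0.0700×347.9 + 0.1700×17.2 = 41.5650 per 1,000.

41.6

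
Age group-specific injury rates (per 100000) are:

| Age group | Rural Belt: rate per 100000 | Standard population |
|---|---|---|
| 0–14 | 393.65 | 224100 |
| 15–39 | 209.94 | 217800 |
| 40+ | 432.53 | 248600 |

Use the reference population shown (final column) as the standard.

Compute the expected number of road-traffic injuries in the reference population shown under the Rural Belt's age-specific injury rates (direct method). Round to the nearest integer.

Expected road-traffic injuries = Σ (standard pop × age-specific rate ÷ 100000)
= 224100×393.65/100000 + 217800×209.94/100000 + 248600×432.53/100000
= 882.17 + 457.25 + 1075.27 = 2414.69.

2415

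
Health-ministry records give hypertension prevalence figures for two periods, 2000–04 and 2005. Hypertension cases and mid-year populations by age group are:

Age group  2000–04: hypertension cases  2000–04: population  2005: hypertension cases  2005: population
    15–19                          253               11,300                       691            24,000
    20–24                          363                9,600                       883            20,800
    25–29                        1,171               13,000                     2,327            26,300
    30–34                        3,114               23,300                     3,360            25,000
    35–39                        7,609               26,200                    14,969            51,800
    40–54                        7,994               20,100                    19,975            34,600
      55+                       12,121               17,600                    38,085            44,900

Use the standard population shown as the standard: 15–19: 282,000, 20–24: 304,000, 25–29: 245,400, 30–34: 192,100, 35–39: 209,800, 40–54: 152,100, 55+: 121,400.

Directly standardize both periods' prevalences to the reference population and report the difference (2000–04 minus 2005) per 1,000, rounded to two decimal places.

Age-specific rates per 1,000 for 2000–04: 22.389, 37.812, 90.077, 133.648, 290.420, 397.711, 688.693.
For 2005: 28.792, 42.452, 88.479, 134.400, 288.977, 577.312, 848.218.
Standard total = 1,506,800; weights = 0.1872, 0.2018, 0.1629, 0.1275, 0.1392, 0.1009, 0.0806.
2000–04: 0.1872×22.389 + 0.2018×37.812 + 0.1629×90.077 + 0.1275×133.648 + 0.1392×290.420 + 0.1009×397.711 + 0.0806×688.693 = 179.5970 per 1,000.
2005: 0.1872×28.792 + 0.2018×42.452 + 0.1629×88.479 + 0.1275×134.400 + 0.1392×288.977 + 0.1009×577.312 + 0.0806×848.218 = 212.3479 per 1,000.
Difference = 179.5970 − 212.3479 = -32.7509.

-32.75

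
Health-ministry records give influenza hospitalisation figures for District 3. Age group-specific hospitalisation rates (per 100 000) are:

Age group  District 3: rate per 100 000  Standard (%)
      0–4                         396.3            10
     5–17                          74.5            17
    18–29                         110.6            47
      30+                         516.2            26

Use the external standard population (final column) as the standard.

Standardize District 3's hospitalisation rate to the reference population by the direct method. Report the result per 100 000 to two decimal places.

238.49

Standard weights: 0.10, 0.17, 0.47, 0.26.
Standardized rate: 0.1000×396.3 + 0.1700×74.5 + 0.4700×110.6 + 0.2600×516.2 = 238.4890 per 100 000.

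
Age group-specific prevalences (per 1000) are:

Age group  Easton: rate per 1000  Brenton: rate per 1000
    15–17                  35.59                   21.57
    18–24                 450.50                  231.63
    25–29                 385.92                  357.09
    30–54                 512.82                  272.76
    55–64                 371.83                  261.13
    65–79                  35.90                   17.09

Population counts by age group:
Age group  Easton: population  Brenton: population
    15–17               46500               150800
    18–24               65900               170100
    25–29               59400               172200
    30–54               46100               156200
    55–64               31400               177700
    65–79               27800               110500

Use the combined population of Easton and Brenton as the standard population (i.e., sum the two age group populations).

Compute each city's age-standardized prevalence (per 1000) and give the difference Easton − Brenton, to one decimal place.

Combined standard total = 1214600; weights = 0.1624, 0.1943, 0.1907, 0.1666, 0.1722, 0.1139.
Easton: 0.1624×35.59 + 0.1943×450.50 + 0.1907×385.92 + 0.1666×512.82 + 0.1722×371.83 + 0.1139×35.90 = 320.4158 per 1000.
Brenton: 0.1624×21.57 + 0.1943×231.63 + 0.1907×357.09 + 0.1666×272.76 + 0.1722×261.13 + 0.1139×17.09 = 208.9311 per 1000.
Difference = 320.4158 − 208.9311 = 111.4848.

111.5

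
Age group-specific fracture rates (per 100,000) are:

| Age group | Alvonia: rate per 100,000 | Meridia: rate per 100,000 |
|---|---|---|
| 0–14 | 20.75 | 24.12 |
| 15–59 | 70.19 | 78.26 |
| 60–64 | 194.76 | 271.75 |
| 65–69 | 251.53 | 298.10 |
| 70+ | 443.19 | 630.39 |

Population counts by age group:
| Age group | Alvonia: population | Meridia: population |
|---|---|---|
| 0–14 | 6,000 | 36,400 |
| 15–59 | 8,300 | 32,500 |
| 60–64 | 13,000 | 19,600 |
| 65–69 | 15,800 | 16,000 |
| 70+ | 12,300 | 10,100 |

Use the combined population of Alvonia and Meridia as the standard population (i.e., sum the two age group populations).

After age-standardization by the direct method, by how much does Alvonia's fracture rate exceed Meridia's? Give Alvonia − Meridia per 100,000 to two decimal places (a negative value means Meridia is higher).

Combined standard total = 170,000; weights = 0.2494, 0.2400, 0.1918, 0.1871, 0.1318.
Alvonia: 0.2494×20.75 + 0.2400×70.19 + 0.1918×194.76 + 0.1871×251.53 + 0.1318×443.19 = 164.8167 per 100,000.
Meridia: 0.2494×24.12 + 0.2400×78.26 + 0.1918×271.75 + 0.1871×298.10 + 0.1318×630.39 = 215.7357 per 100,000.
Difference = 164.8167 − 215.7357 = -50.9190.

-50.92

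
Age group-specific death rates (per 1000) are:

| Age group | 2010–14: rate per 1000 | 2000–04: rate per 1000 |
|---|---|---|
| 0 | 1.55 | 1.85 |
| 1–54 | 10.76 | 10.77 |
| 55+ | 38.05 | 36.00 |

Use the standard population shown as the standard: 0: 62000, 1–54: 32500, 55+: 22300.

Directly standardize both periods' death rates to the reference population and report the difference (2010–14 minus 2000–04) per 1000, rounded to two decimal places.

0.23

Standard total = 116800; weights = 0.5308, 0.2783, 0.1909.
2010–14: 0.5308×1.55 + 0.2783×10.76 + 0.1909×38.05 = 11.0815 per 1000.
2000–04: 0.5308×1.85 + 0.2783×10.77 + 0.1909×36.00 = 10.8521 per 1000.
Difference = 11.0815 − 10.8521 = 0.2294.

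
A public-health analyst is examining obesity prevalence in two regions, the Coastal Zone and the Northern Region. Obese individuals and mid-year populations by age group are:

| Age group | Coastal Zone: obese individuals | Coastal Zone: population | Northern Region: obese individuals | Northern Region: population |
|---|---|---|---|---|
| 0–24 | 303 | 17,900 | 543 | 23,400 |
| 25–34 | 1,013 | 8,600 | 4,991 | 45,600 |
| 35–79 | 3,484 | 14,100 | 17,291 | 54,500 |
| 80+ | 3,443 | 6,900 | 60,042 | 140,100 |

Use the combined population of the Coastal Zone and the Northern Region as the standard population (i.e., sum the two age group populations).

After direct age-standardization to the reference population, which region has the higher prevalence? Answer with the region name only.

Age-specific rates per 1,000 for the Coastal Zone: 16.927, 117.791, 247.092, 498.986.
For the Northern Region: 23.205, 109.452, 317.266, 428.565.
Combined standard total = 311,100; weights = 0.1328, 0.1742, 0.2205, 0.4725.
The Coastal Zone: 0.1328×16.927 + 0.1742×117.791 + 0.2205×247.092 + 0.4725×498.986 = 313.0336 per 1,000.
The Northern Region: 0.1328×23.205 + 0.1742×109.452 + 0.2205×317.266 + 0.4725×428.565 = 294.6133 per 1,000.
The crude rates (173.54 vs 314.37) would put the Northern Region higher, but that reflects its age composition; once standardized to a common age structure, the Coastal Zone has the higher underlying rate.

Coastal Zone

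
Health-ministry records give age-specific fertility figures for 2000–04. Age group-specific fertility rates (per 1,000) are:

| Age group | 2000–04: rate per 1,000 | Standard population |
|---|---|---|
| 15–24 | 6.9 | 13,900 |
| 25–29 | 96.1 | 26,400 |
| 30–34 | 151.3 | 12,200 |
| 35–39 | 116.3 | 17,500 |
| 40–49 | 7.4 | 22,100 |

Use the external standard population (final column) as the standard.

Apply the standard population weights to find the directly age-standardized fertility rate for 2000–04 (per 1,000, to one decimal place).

72.5

Standard total = 92,100; weights = 0.1509, 0.2866, 0.1325, 0.1900, 0.2400.
Standardized rate: 0.1509×6.9 + 0.2866×96.1 + 0.1325×151.3 + 0.1900×116.3 + 0.2400×7.4 = 72.5038 per 1,000.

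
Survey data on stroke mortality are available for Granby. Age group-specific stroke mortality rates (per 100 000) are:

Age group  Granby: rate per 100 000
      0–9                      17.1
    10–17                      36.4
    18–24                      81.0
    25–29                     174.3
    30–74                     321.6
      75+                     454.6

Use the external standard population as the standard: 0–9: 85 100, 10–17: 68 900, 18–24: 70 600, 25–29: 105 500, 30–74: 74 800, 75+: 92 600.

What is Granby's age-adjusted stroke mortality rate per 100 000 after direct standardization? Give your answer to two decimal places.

189.39

Standard total = 497 500; weights = 0.1711, 0.1385, 0.1419, 0.2121, 0.1504, 0.1861.
Standardized rate: 0.1711×17.1 + 0.1385×36.4 + 0.1419×81.0 + 0.2121×174.3 + 0.1504×321.6 + 0.1861×454.6 = 189.3911 per 100 000.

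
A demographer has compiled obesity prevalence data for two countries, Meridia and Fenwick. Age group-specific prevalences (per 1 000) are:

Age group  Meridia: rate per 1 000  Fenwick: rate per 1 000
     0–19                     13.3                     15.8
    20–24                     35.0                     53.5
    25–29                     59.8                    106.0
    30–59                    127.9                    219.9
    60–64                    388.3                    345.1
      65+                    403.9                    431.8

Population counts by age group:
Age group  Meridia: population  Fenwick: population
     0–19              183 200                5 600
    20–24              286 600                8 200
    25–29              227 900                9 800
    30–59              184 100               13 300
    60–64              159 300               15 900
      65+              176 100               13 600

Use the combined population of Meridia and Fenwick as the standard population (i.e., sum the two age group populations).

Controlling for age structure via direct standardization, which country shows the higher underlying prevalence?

Combined standard total = 1 283 600; weights = 0.1471, 0.2297, 0.1852, 0.1538, 0.1365, 0.1478.
Meridia: 0.1471×13.3 + 0.2297×35.0 + 0.1852×59.8 + 0.1538×127.9 + 0.1365×388.3 + 0.1478×403.9 = 153.4286 per 1 000.
Fenwick: 0.1471×15.8 + 0.2297×53.5 + 0.1852×106.0 + 0.1538×219.9 + 0.1365×345.1 + 0.1478×431.8 = 178.9758 per 1 000.

Fenwick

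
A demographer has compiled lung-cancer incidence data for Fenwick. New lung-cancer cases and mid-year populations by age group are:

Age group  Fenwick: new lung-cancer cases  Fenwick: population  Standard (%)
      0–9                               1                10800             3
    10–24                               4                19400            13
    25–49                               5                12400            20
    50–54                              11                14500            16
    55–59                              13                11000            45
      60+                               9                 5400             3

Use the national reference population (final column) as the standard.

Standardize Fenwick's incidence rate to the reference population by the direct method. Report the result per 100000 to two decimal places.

Age-specific rates per 100000 for Fenwick: 9.26, 20.62, 40.32, 75.86, 118.18, 166.67.
Standard weights: 0.03, 0.13, 0.20, 0.16, 0.45, 0.03.
Standardized rate: 0.0300×9.26 + 0.1300×20.62 + 0.2000×40.32 + 0.1600×75.86 + 0.4500×118.18 + 0.0300×166.67 = 81.3425 per 100000.

81.34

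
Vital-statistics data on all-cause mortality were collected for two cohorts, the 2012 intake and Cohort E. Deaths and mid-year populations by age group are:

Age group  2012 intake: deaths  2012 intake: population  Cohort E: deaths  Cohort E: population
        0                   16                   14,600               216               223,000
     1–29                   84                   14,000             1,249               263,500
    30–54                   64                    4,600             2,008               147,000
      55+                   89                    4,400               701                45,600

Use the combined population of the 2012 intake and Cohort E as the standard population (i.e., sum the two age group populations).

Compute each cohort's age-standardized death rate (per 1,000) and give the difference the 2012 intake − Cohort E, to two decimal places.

Age-specific rates per 1,000 for the 2012 intake: 1.096, 6.000, 13.913, 20.227.
For Cohort E: 0.969, 4.740, 13.660, 15.373.
Combined standard total = 716,700; weights = 0.3315, 0.3872, 0.2115, 0.0698.
The 2012 intake: 0.3315×1.096 + 0.3872×6.000 + 0.2115×13.913 + 0.0698×20.227 = 7.0406 per 1,000.
Cohort E: 0.3315×0.969 + 0.3872×4.740 + 0.2115×13.660 + 0.0698×15.373 = 6.1183 per 1,000.
Difference = 7.0406 − 6.1183 = 0.9223.

0.92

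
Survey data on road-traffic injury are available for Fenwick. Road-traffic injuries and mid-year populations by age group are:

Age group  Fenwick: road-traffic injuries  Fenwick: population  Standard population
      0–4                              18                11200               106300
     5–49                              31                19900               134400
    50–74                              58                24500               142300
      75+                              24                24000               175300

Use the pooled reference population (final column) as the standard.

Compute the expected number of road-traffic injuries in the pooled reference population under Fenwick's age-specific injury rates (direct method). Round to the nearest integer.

892

Age-specific rates per 100000 for Fenwick: 160.71, 155.78, 236.73, 100.00.
Expected road-traffic injuries = Σ (standard pop × age-specific rate ÷ 100000)
= 106300×160.71/100000 + 134400×155.78/100000 + 142300×236.73/100000 + 175300×100.00/100000
= 170.84 + 209.37 + 336.87 + 175.30 = 892.38.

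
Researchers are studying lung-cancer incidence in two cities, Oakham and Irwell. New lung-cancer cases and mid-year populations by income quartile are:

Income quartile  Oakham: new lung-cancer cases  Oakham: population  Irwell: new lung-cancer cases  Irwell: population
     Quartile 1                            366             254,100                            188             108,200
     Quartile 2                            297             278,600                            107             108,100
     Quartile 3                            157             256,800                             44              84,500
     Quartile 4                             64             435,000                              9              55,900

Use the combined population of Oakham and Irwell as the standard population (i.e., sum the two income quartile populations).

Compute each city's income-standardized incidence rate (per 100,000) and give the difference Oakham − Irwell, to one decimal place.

-3.4

Income-specific rates per 100,000 for Oakham: 144.04, 106.60, 61.14, 14.71.
For Irwell: 173.75, 98.98, 52.07, 16.10.
Combined standard total = 1,581,200; weights = 0.2291, 0.2446, 0.2158, 0.3105.
Oakham: 0.2291×144.04 + 0.2446×106.60 + 0.2158×61.14 + 0.3105×14.71 = 76.8387 per 100,000.
Irwell: 0.2291×173.75 + 0.2446×98.98 + 0.2158×52.07 + 0.3105×16.10 = 80.2570 per 100,000.
Difference = 76.8387 − 80.2570 = -3.4183.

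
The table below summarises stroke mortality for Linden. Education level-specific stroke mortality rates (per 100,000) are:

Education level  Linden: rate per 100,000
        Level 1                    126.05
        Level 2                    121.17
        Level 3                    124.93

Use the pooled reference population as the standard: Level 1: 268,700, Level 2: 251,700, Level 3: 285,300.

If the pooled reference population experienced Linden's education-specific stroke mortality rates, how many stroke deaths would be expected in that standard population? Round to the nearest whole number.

1000

Expected stroke deaths = Σ (standard pop × education-specific rate ÷ 100,000)
= 268,700×126.05/100,000 + 251,700×121.17/100,000 + 285,300×124.93/100,000
= 338.70 + 304.98 + 356.43 = 1000.11.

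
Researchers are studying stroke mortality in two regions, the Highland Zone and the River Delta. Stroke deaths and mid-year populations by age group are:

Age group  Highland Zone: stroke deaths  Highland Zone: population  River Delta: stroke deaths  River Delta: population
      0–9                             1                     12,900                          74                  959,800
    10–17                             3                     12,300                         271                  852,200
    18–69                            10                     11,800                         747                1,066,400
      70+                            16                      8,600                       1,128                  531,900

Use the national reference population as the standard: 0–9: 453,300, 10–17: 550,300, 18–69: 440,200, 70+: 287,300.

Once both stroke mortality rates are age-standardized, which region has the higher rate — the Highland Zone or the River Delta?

River Delta

Age-specific rates per 100,000 for the Highland Zone: 7.75, 24.39, 84.75, 186.05.
For the River Delta: 7.71, 31.80, 70.05, 212.07.
Standard total = 1,731,100; weights = 0.2619, 0.3179, 0.2543, 0.1660.
The Highland Zone: 0.2619×7.75 + 0.3179×24.39 + 0.2543×84.75 + 0.1660×186.05 = 62.2102 per 100,000.
The River Delta: 0.2619×7.71 + 0.3179×31.80 + 0.2543×70.05 + 0.1660×212.07 = 65.1364 per 100,000.
The crude rates (65.79 vs 65.10) would put the Highland Zone higher, but that reflects its age composition; once standardized to a common age structure, the River Delta has the higher underlying rate.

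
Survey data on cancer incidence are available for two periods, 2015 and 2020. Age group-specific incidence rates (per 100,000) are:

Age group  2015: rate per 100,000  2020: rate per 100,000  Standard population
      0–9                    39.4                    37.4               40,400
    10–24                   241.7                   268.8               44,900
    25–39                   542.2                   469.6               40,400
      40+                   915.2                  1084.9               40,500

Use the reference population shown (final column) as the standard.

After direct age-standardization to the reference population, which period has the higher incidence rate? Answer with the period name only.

Standard total = 166,200; weights = 0.2431, 0.2702, 0.2431, 0.2437.
2015: 0.2431×39.4 + 0.2702×241.7 + 0.2431×542.2 + 0.2437×915.2 = 429.6906 per 100,000.
2020: 0.2431×37.4 + 0.2702×268.8 + 0.2431×469.6 + 0.2437×1084.9 = 460.2309 per 100,000.

2020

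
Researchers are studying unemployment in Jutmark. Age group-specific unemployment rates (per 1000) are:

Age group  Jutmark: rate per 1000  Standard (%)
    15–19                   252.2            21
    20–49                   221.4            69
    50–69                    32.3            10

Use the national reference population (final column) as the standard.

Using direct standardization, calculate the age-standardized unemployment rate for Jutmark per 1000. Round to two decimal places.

208.96

Standard weights: 0.21, 0.69, 0.10.
Standardized rate: 0.2100×252.2 + 0.6900×221.4 + 0.1000×32.3 = 208.9580 per 1000.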